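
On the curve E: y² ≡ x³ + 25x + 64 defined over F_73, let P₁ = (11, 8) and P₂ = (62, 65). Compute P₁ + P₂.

(11, 8) + (62, 65). λ = (65 - 8)/(62 - 11) ≡ 57/51 mod 73. 51⁻¹ ≡ 63 (mod 73), so λ ≡ 14.
  x = λ² - 11 - 62 = 196 - 73 ≡ 50; y = λ·(11 - 50) - 8 ≡ 30. → (50, 30)

(50, 30)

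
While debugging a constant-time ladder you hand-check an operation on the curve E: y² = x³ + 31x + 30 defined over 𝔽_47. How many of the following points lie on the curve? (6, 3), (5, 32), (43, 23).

1

(6, 3): 3² ≡ 9, rhs ≡ 9 → on.
(5, 32): 32² ≡ 37, rhs ≡ 28 → off.
(43, 23): 23² ≡ 12, rhs ≡ 30 → off.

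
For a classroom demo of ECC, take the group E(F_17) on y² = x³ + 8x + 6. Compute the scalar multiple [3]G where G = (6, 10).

O

Repeated addition: build up to 3G.
2G: tangent at (6, 10): λ = (3·6² + 8)/(2·10) ≡ 14/3. 3⁻¹ ≡ 6 (mod 17), so λ ≡ 14·6 ≡ 16.
  x = λ² - 6 - 6 = 256 - 12 ≡ 6; y = λ·(6 - 6) - 10 ≡ 7. → (6, 7)
3G: (6, 7) + (6, 10): same x and y₁ ≡ -y₂, so the sum is ∞.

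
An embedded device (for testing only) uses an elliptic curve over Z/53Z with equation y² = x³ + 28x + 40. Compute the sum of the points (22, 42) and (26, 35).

(22, 42) + (26, 35). λ = (35 - 42)/(26 - 22) ≡ 46/4 mod 53. 4⁻¹ ≡ 40 (mod 53), so λ ≡ 38.
  x = λ² - 22 - 26 = 1444 - 48 ≡ 18; y = λ·(22 - 18) - 42 ≡ 4. → (18, 4)

(18, 4)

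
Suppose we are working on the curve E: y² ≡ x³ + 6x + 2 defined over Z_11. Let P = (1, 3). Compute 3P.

(8, 1)

Repeated addition: build up to 3P.
2P: tangent at (1, 3): λ = (3·1² + 6)/(2·3) ≡ 9/6. 6⁻¹ ≡ 2 (mod 11) since 6·2 = 12 ≡ 1, so λ ≡ 9·2 ≡ 7.
  x = λ² - 1 - 1 = 49 - 2 ≡ 3; y = λ·(1 - 3) - 3 ≡ 5. → (3, 5)
3P: (3, 5) + (1, 3). λ = (3 - 5)/(1 - 3) ≡ 9/9 mod 11. 9⁻¹ ≡ 5 (mod 11) since 9·5 = 45 ≡ 1, so λ ≡ 1.
  x = λ² - 3 - 1 = 1 - 4 ≡ 8; y = λ·(3 - 8) - 5 ≡ 1. → (8, 1)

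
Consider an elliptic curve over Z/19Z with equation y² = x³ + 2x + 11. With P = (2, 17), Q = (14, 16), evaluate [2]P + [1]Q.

(8, 8)

First 2P:
Repeated addition: build up to 2P.
2P: tangent at (2, 17): λ = (3·2² + 2)/(2·17) ≡ 14/15. 15⁻¹ ≡ 14 (mod 19), so λ ≡ 14·14 ≡ 6.
  x = λ² - 2 - 2 = 36 - 4 ≡ 13; y = λ·(2 - 13) - 17 ≡ 12. → (13, 12)
2P = (13, 12).
Finally 2P + Q:
(13, 12) + (14, 16). λ = (16 - 12)/(14 - 13) ≡ 4/1 mod 19. 1⁻¹ ≡ 1 (mod 19), so λ ≡ 4.
  x = λ² - 13 - 14 = 16 - 27 ≡ 8; y = λ·(13 - 8) - 12 ≡ 8. → (8, 8)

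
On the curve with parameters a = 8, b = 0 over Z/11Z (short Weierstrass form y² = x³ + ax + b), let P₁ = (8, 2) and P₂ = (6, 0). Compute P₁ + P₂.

(8, 2) + (6, 0). λ = (0 - 2)/(6 - 8) ≡ 9/9 mod 11. 9⁻¹ ≡ 5 (mod 11) since 9·5 = 45 ≡ 1, so λ ≡ 1.
  x = λ² - 8 - 6 = 1 - 14 ≡ 9; y = λ·(8 - 9) - 2 ≡ 8. → (9, 8)

(9, 8)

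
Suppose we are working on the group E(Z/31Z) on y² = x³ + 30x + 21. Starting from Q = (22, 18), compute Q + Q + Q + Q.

(17, 22)

Repeated addition: build up to 4Q.
2Q: tangent at (22, 18): λ = (3·22² + 30)/(2·18) ≡ 25/5. 5⁻¹ ≡ 25 (mod 31), so λ ≡ 25·25 ≡ 5.
  x = λ² - 22 - 22 = 25 - 44 ≡ 12; y = λ·(22 - 12) - 18 ≡ 1. → (12, 1)
3Q: (12, 1) + (22, 18). λ = (18 - 1)/(22 - 12) ≡ 17/10 mod 31. 10⁻¹ ≡ 28 (mod 31) since 10·28 = 280 ≡ 1, so λ ≡ 11.
  x = λ² - 12 - 22 = 121 - 34 ≡ 25; y = λ·(12 - 25) - 1 ≡ 11. → (25, 11)
4Q: (25, 11) + (22, 18). λ = (18 - 11)/(22 - 25) ≡ 7/28 mod 31. 28⁻¹ ≡ 10 (mod 31) since 28·10 = 280 ≡ 1, so λ ≡ 8.
  x = λ² - 25 - 22 = 64 - 47 ≡ 17; y = λ·(25 - 17) - 11 ≡ 22. → (17, 22)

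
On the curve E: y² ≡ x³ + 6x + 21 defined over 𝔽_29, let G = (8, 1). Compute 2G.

tangent at (8, 1): λ = (3·8² + 6)/(2·1) ≡ 24/2. 2⁻¹ ≡ 15 (mod 29) since 2·15 = 30 ≡ 1, so λ ≡ 24·15 ≡ 12.
  x = λ² - 8 - 8 = 144 - 16 ≡ 12; y = λ·(8 - 12) - 1 ≡ 9. → (12, 9)

(12, 9)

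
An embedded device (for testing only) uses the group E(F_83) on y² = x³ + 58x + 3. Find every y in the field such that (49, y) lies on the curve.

12, 71

x³ + 58x + 3 = 120494 ≡ 61 (mod 83).
Square roots of 61 mod 83: 12 and 71 (since 12² = 144 ≡ 61).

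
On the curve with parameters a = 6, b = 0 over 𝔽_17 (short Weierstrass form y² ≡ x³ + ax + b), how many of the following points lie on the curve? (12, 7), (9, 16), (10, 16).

2

(12, 7): 7² ≡ 15, rhs ≡ 15 → on.
(9, 16): 16² ≡ 1, rhs ≡ 1 → on.
(10, 16): 16² ≡ 1, rhs ≡ 6 → off.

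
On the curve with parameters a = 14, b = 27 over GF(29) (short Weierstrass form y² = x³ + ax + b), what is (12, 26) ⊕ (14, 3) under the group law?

(12, 3)

(12, 26) + (14, 3). λ = (3 - 26)/(14 - 12) ≡ 6/2 mod 29. 2⁻¹ ≡ 15 (mod 29), so λ ≡ 3.
  x = λ² - 12 - 14 = 9 - 26 ≡ 12; y = λ·(12 - 12) - 26 ≡ 3. → (12, 3)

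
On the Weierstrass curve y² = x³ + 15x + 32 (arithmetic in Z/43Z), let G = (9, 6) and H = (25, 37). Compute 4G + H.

First 4G:
Double-and-add on 4 = (100)₂. Start with G = (9, 6) for the leading 1-bit.
double: tangent at (9, 6): λ = (3·9² + 15)/(2·6) ≡ 0/12. 12⁻¹ ≡ 18 (mod 43) since 12·18 = 216 ≡ 1, so λ ≡ 0·18 ≡ 0.
  x = λ² - 9 - 9 = 0 - 18 ≡ 25; y = λ·(9 - 25) - 6 ≡ 37. → (25, 37)
double: tangent at (25, 37): λ = (3·25² + 15)/(2·37) ≡ 41/31. 31⁻¹ ≡ 25 (mod 43), so λ ≡ 41·25 ≡ 36.
  x = λ² - 25 - 25 = 1296 - 50 ≡ 42; y = λ·(25 - 42) - 37 ≡ 39. → (42, 39)
4G = (42, 39).
Finally 4G + H:
(42, 39) + (25, 37). λ = (37 - 39)/(25 - 42) ≡ 41/26 mod 43. 26⁻¹ ≡ 5 (mod 43), so λ ≡ 33.
  x = λ² - 42 - 25 = 1089 - 67 ≡ 33; y = λ·(42 - 33) - 39 ≡ 0. → (33, 0)

(33, 0)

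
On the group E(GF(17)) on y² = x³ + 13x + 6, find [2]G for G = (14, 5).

(5, 14)

tangent at (14, 5): λ = (3·14² + 13)/(2·5) ≡ 6/10. 10⁻¹ ≡ 12 (mod 17), so λ ≡ 6·12 ≡ 4.
  x = λ² - 14 - 14 = 16 - 28 ≡ 5; y = λ·(14 - 5) - 5 ≡ 14. → (5, 14)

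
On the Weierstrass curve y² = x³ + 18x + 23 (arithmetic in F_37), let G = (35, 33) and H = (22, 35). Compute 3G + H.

First 3G:
Repeated addition: build up to 3G.
2G: tangent at (35, 33): λ = (3·35² + 18)/(2·33) ≡ 30/29. 29⁻¹ ≡ 23 (mod 37), so λ ≡ 30·23 ≡ 24.
  x = λ² - 35 - 35 = 576 - 70 ≡ 25; y = λ·(35 - 25) - 33 ≡ 22. → (25, 22)
3G: (25, 22) + (35, 33). λ = (33 - 22)/(35 - 25) ≡ 11/10 mod 37. 10⁻¹ ≡ 26 (mod 37), so λ ≡ 27.
  x = λ² - 25 - 35 = 729 - 60 ≡ 3; y = λ·(25 - 3) - 22 ≡ 17. → (3, 17)
3G = (3, 17).
Finally 3G + H:
(3, 17) + (22, 35). λ = (35 - 17)/(22 - 3) ≡ 18/19 mod 37. 19⁻¹ ≡ 2 (mod 37) since 19·2 = 38 ≡ 1, so λ ≡ 36.
  x = λ² - 3 - 22 = 1296 - 25 ≡ 13; y = λ·(3 - 13) - 17 ≡ 30. → (13, 30)

(13, 30)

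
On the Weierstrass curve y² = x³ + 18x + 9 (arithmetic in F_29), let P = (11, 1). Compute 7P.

(11, 1)

Double-and-add on 7 = (111)₂. Start with P = (11, 1) for the leading 1-bit.
double: tangent at (11, 1): λ = (3·11² + 18)/(2·1) ≡ 4/2. 2⁻¹ ≡ 15 (mod 29) since 2·15 = 30 ≡ 1, so λ ≡ 4·15 ≡ 2.
  x = λ² - 11 - 11 = 4 - 22 ≡ 11; y = λ·(11 - 11) - 1 ≡ 28. → (11, 28)
add P: (11, 28) + (11, 1): same x and y₁ ≡ -y₂, so the sum is 𝒪.
double: 𝒪 + 𝒪 = 𝒪 (identity).
add P: 𝒪 + (11, 1) = (11, 1) (identity).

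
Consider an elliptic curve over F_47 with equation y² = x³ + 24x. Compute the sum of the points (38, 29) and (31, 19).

(28, 39)

(38, 29) + (31, 19). λ = (19 - 29)/(31 - 38) ≡ 37/40 mod 47. 40⁻¹ ≡ 20 (mod 47), so λ ≡ 35.
  x = λ² - 38 - 31 = 1225 - 69 ≡ 28; y = λ·(38 - 28) - 29 ≡ 39. → (28, 39)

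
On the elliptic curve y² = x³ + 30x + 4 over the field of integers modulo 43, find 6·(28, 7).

(36, 28)

Write G = (28, 7).
Repeated addition: build up to 6G.
2G: tangent at (28, 7): λ = (3·28² + 30)/(2·7) ≡ 17/14. 14⁻¹ ≡ 40 (mod 43), so λ ≡ 17·40 ≡ 35.
  x = λ² - 28 - 28 = 1225 - 56 ≡ 8; y = λ·(28 - 8) - 7 ≡ 5. → (8, 5)
3G: (8, 5) + (28, 7). λ = (7 - 5)/(28 - 8) ≡ 2/20 mod 43. 20⁻¹ ≡ 28 (mod 43) since 20·28 = 560 ≡ 1, so λ ≡ 13.
  x = λ² - 8 - 28 = 169 - 36 ≡ 4; y = λ·(8 - 4) - 5 ≡ 4. → (4, 4)
4G: (4, 4) + (28, 7). λ = (7 - 4)/(28 - 4) ≡ 3/24 mod 43. 24⁻¹ ≡ 9 (mod 43) since 24·9 = 216 ≡ 1, so λ ≡ 27.
  x = λ² - 4 - 28 = 729 - 32 ≡ 9; y = λ·(4 - 9) - 4 ≡ 33. → (9, 33)
5G: (9, 33) + (28, 7). λ = (7 - 33)/(28 - 9) ≡ 17/19 mod 43. 19⁻¹ ≡ 34 (mod 43), so λ ≡ 19.
  x = λ² - 9 - 28 = 361 - 37 ≡ 23; y = λ·(9 - 23) - 33 ≡ 2. → (23, 2)
6G: (23, 2) + (28, 7). λ = (7 - 2)/(28 - 23) ≡ 5/5 mod 43. 5⁻¹ ≡ 26 (mod 43), so λ ≡ 1.
  x = λ² - 23 - 28 = 1 - 51 ≡ 36; y = λ·(23 - 36) - 2 ≡ 28. → (36, 28)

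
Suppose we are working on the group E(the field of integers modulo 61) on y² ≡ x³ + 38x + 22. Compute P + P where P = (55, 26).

(53, 50)

tangent at (55, 26): λ = (3·55² + 38)/(2·26) ≡ 24/52. 52⁻¹ ≡ 27 (mod 61) since 52·27 = 1404 ≡ 1, so λ ≡ 24·27 ≡ 38.
  x = λ² - 55 - 55 = 1444 - 110 ≡ 53; y = λ·(55 - 53) - 26 ≡ 50. → (53, 50)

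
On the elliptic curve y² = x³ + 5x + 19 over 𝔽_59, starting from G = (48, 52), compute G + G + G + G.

(42, 6)

Repeated addition: build up to 4G.
2G: tangent at (48, 52): λ = (3·48² + 5)/(2·52) ≡ 14/45. 45⁻¹ ≡ 21 (mod 59), so λ ≡ 14·21 ≡ 58.
  x = λ² - 48 - 48 = 3364 - 96 ≡ 23; y = λ·(48 - 23) - 52 ≡ 41. → (23, 41)
3G: (23, 41) + (48, 52). λ = (52 - 41)/(48 - 23) ≡ 11/25 mod 59. 25⁻¹ ≡ 26 (mod 59) since 25·26 = 650 ≡ 1, so λ ≡ 50.
  x = λ² - 23 - 48 = 2500 - 71 ≡ 10; y = λ·(23 - 10) - 41 ≡ 19. → (10, 19)
4G: (10, 19) + (48, 52). λ = (52 - 19)/(48 - 10) ≡ 33/38 mod 59. 38⁻¹ ≡ 14 (mod 59), so λ ≡ 49.
  x = λ² - 10 - 48 = 2401 - 58 ≡ 42; y = λ·(10 - 42) - 19 ≡ 6. → (42, 6)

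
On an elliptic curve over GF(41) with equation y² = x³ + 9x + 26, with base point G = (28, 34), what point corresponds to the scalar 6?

(21, 13)

Double-and-add on 6 = (110)₂. Start with G = (28, 34) for the leading 1-bit.
double: tangent at (28, 34): λ = (3·28² + 9)/(2·34) ≡ 24/27. 27⁻¹ ≡ 38 (mod 41) since 27·38 = 1026 ≡ 1, so λ ≡ 24·38 ≡ 10.
  x = λ² - 28 - 28 = 100 - 56 ≡ 3; y = λ·(28 - 3) - 34 ≡ 11. → (3, 11)
add G: (3, 11) + (28, 34). λ = (34 - 11)/(28 - 3) ≡ 23/25 mod 41. 25⁻¹ ≡ 23 (mod 41) since 25·23 = 575 ≡ 1, so λ ≡ 37.
  x = λ² - 3 - 28 = 1369 - 31 ≡ 26; y = λ·(3 - 26) - 11 ≡ 40. → (26, 40)
double: tangent at (26, 40): λ = (3·26² + 9)/(2·40) ≡ 28/39. 39⁻¹ ≡ 20 (mod 41), so λ ≡ 28·20 ≡ 27.
  x = λ² - 26 - 26 = 729 - 52 ≡ 21; y = λ·(26 - 21) - 40 ≡ 13. → (21, 13)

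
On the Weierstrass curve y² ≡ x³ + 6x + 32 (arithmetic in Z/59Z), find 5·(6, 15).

Write Q = (6, 15).
Double-and-add on 5 = (101)₂. Start with Q = (6, 15) for the leading 1-bit.
double: tangent at (6, 15): λ = (3·6² + 6)/(2·15) ≡ 55/30. 30⁻¹ ≡ 2 (mod 59) since 30·2 = 60 ≡ 1, so λ ≡ 55·2 ≡ 51.
  x = λ² - 6 - 6 = 2601 - 12 ≡ 52; y = λ·(6 - 52) - 15 ≡ 58. → (52, 58)
double: tangent at (52, 58): λ = (3·52² + 6)/(2·58) ≡ 35/57. 57⁻¹ ≡ 29 (mod 59), so λ ≡ 35·29 ≡ 12.
  x = λ² - 52 - 52 = 144 - 104 ≡ 40; y = λ·(52 - 40) - 58 ≡ 27. → (40, 27)
add Q: (40, 27) + (6, 15). λ = (15 - 27)/(6 - 40) ≡ 47/25 mod 59. 25⁻¹ ≡ 26 (mod 59) since 25·26 = 650 ≡ 1, so λ ≡ 42.
  x = λ² - 40 - 6 = 1764 - 46 ≡ 7; y = λ·(40 - 7) - 27 ≡ 2. → (7, 2)

(7, 2)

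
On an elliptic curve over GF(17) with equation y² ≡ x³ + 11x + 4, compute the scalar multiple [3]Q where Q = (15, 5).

Repeated addition: build up to 3Q.
2Q: tangent at (15, 5): λ = (3·15² + 11)/(2·5) ≡ 6/10. 10⁻¹ ≡ 12 (mod 17) since 10·12 = 120 ≡ 1, so λ ≡ 6·12 ≡ 4.
  x = λ² - 15 - 15 = 16 - 30 ≡ 3; y = λ·(15 - 3) - 5 ≡ 9. → (3, 9)
3Q: (3, 9) + (15, 5). λ = (5 - 9)/(15 - 3) ≡ 13/12 mod 17. 12⁻¹ ≡ 10 (mod 17), so λ ≡ 11.
  x = λ² - 3 - 15 = 121 - 18 ≡ 1; y = λ·(3 - 1) - 9 ≡ 13. → (1, 13)

(1, 13)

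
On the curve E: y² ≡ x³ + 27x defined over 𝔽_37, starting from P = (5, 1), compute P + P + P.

Repeated addition: build up to 3P.
2P: tangent at (5, 1): λ = (3·5² + 27)/(2·1) ≡ 28/2. 2⁻¹ ≡ 19 (mod 37) since 2·19 = 38 ≡ 1, so λ ≡ 28·19 ≡ 14.
  x = λ² - 5 - 5 = 196 - 10 ≡ 1; y = λ·(5 - 1) - 1 ≡ 18. → (1, 18)
3P: (1, 18) + (5, 1). λ = (1 - 18)/(5 - 1) ≡ 20/4 mod 37. 4⁻¹ ≡ 28 (mod 37) since 4·28 = 112 ≡ 1, so λ ≡ 5.
  x = λ² - 1 - 5 = 25 - 6 ≡ 19; y = λ·(1 - 19) - 18 ≡ 3. → (19, 3)

(19, 3)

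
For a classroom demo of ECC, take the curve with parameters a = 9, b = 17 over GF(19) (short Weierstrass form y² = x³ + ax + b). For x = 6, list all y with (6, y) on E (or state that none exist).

x³ + 9x + 17 = 287 ≡ 2 (mod 19).
2 is a non-residue mod 19; no y exists.

none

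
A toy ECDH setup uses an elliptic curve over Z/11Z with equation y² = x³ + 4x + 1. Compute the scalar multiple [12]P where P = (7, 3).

(5, 6)

Double-and-add on 12 = (1100)₂. Start with P = (7, 3) for the leading 1-bit.
double: tangent at (7, 3): λ = (3·7² + 4)/(2·3) ≡ 8/6. 6⁻¹ ≡ 2 (mod 11), so λ ≡ 8·2 ≡ 5.
  x = λ² - 7 - 7 = 25 - 14 ≡ 0; y = λ·(7 - 0) - 3 ≡ 10. → (0, 10)
add P: (0, 10) + (7, 3). λ = (3 - 10)/(7 - 0) ≡ 4/7 mod 11. 7⁻¹ ≡ 8 (mod 11) since 7·8 = 56 ≡ 1, so λ ≡ 10.
  x = λ² - 0 - 7 = 100 - 7 ≡ 5; y = λ·(0 - 5) - 10 ≡ 6. → (5, 6)
double: tangent at (5, 6): λ = (3·5² + 4)/(2·6) ≡ 2/1. 1⁻¹ ≡ 1 (mod 11), so λ ≡ 2·1 ≡ 2.
  x = λ² - 5 - 5 = 4 - 10 ≡ 5; y = λ·(5 - 5) - 6 ≡ 5. → (5, 5)
double: tangent at (5, 5): λ = (3·5² + 4)/(2·5) ≡ 2/10. 10⁻¹ ≡ 10 (mod 11), so λ ≡ 2·10 ≡ 9.
  x = λ² - 5 - 5 = 81 - 10 ≡ 5; y = λ·(5 - 5) - 5 ≡ 6. → (5, 6)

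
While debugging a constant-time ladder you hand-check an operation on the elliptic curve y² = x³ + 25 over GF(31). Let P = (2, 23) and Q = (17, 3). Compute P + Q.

(2, 23) + (17, 3). λ = (3 - 23)/(17 - 2) ≡ 11/15 mod 31. 15⁻¹ ≡ 29 (mod 31), so λ ≡ 9.
  x = λ² - 2 - 17 = 81 - 19 ≡ 0; y = λ·(2 - 0) - 23 ≡ 26. → (0, 26)

(0, 26)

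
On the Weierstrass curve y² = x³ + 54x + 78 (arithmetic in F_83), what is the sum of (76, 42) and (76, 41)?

The two points share x = 76 and their y-coordinates satisfy 42 + 41 ≡ 0 (mod 83), so they are inverses. Their sum is O.

O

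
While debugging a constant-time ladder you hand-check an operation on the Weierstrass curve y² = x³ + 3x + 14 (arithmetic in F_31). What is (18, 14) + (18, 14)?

tangent at (18, 14): λ = (3·18² + 3)/(2·14) ≡ 14/28. 28⁻¹ ≡ 10 (mod 31), so λ ≡ 14·10 ≡ 16.
  x = λ² - 18 - 18 = 256 - 36 ≡ 3; y = λ·(18 - 3) - 14 ≡ 9. → (3, 9)

(3, 9)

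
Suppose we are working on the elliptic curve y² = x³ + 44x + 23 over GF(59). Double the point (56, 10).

(4, 33)

tangent at (56, 10): λ = (3·56² + 44)/(2·10) ≡ 12/20. 20⁻¹ ≡ 3 (mod 59) since 20·3 = 60 ≡ 1, so λ ≡ 12·3 ≡ 36.
  x = λ² - 56 - 56 = 1296 - 112 ≡ 4; y = λ·(56 - 4) - 10 ≡ 33. → (4, 33)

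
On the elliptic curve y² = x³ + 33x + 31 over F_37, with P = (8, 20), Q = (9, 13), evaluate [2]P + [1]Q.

First 2P:
Repeated addition: build up to 2P.
2P: tangent at (8, 20): λ = (3·8² + 33)/(2·20) ≡ 3/3. 3⁻¹ ≡ 25 (mod 37) since 3·25 = 75 ≡ 1, so λ ≡ 3·25 ≡ 1.
  x = λ² - 8 - 8 = 1 - 16 ≡ 22; y = λ·(8 - 22) - 20 ≡ 3. → (22, 3)
2P = (22, 3).
Finally 2P + Q:
(22, 3) + (9, 13). λ = (13 - 3)/(9 - 22) ≡ 10/24 mod 37. 24⁻¹ ≡ 17 (mod 37), so λ ≡ 22.
  x = λ² - 22 - 9 = 484 - 31 ≡ 9; y = λ·(22 - 9) - 3 ≡ 24. → (9, 24)

(9, 24)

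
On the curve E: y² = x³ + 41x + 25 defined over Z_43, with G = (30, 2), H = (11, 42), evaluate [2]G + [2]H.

(31, 27)

First 2G:
Repeated addition: build up to 2G.
2G: tangent at (30, 2): λ = (3·30² + 41)/(2·2) ≡ 32/4. 4⁻¹ ≡ 11 (mod 43), so λ ≡ 32·11 ≡ 8.
  x = λ² - 30 - 30 = 64 - 60 ≡ 4; y = λ·(30 - 4) - 2 ≡ 34. → (4, 34)
2G = (4, 34).
Next 2H:
Repeated addition: build up to 2H.
2H: tangent at (11, 42): λ = (3·11² + 41)/(2·42) ≡ 17/41. 41⁻¹ ≡ 21 (mod 43) since 41·21 = 861 ≡ 1, so λ ≡ 17·21 ≡ 13.
  x = λ² - 11 - 11 = 169 - 22 ≡ 18; y = λ·(11 - 18) - 42 ≡ 39. → (18, 39)
2H = (18, 39).
Finally 2G + 2H:
(4, 34) + (18, 39). λ = (39 - 34)/(18 - 4) ≡ 5/14 mod 43. 14⁻¹ ≡ 40 (mod 43) since 14·40 = 560 ≡ 1, so λ ≡ 28.
  x = λ² - 4 - 18 = 784 - 22 ≡ 31; y = λ·(4 - 31) - 34 ≡ 27. → (31, 27)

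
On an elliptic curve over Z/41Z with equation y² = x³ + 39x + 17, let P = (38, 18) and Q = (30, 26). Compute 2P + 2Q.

O

First 2P:
Repeated addition: build up to 2P.
2P: tangent at (38, 18): λ = (3·38² + 39)/(2·18) ≡ 25/36. 36⁻¹ ≡ 8 (mod 41), so λ ≡ 25·8 ≡ 36.
  x = λ² - 38 - 38 = 1296 - 76 ≡ 31; y = λ·(38 - 31) - 18 ≡ 29. → (31, 29)
2P = (31, 29).
Next 2Q:
Repeated addition: build up to 2Q.
2Q: tangent at (30, 26): λ = (3·30² + 39)/(2·26) ≡ 33/11. 11⁻¹ ≡ 15 (mod 41), so λ ≡ 33·15 ≡ 3.
  x = λ² - 30 - 30 = 9 - 60 ≡ 31; y = λ·(30 - 31) - 26 ≡ 12. → (31, 12)
2Q = (31, 12).
Finally 2P + 2Q:
(31, 29) + (31, 12): same x and y₁ ≡ -y₂, so the sum is O.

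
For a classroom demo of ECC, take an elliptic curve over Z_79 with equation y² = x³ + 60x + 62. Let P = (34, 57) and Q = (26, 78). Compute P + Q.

(37, 20)

(34, 57) + (26, 78). λ = (78 - 57)/(26 - 34) ≡ 21/71 mod 79. 71⁻¹ ≡ 69 (mod 79), so λ ≡ 27.
  x = λ² - 34 - 26 = 729 - 60 ≡ 37; y = λ·(34 - 37) - 57 ≡ 20. → (37, 20)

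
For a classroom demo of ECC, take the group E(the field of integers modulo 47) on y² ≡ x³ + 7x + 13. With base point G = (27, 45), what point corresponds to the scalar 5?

(9, 10)

Repeated addition: build up to 5G.
2G: tangent at (27, 45): λ = (3·27² + 7)/(2·45) ≡ 32/43. 43⁻¹ ≡ 35 (mod 47) since 43·35 = 1505 ≡ 1, so λ ≡ 32·35 ≡ 39.
  x = λ² - 27 - 27 = 1521 - 54 ≡ 10; y = λ·(27 - 10) - 45 ≡ 7. → (10, 7)
3G: (10, 7) + (27, 45). λ = (45 - 7)/(27 - 10) ≡ 38/17 mod 47. 17⁻¹ ≡ 36 (mod 47) since 17·36 = 612 ≡ 1, so λ ≡ 5.
  x = λ² - 10 - 27 = 25 - 37 ≡ 35; y = λ·(10 - 35) - 7 ≡ 9. → (35, 9)
4G: (35, 9) + (27, 45). λ = (45 - 9)/(27 - 35) ≡ 36/39 mod 47. 39⁻¹ ≡ 41 (mod 47) since 39·41 = 1599 ≡ 1, so λ ≡ 19.
  x = λ² - 35 - 27 = 361 - 62 ≡ 17; y = λ·(35 - 17) - 9 ≡ 4. → (17, 4)
5G: (17, 4) + (27, 45). λ = (45 - 4)/(27 - 17) ≡ 41/10 mod 47. 10⁻¹ ≡ 33 (mod 47) since 10·33 = 330 ≡ 1, so λ ≡ 37.
  x = λ² - 17 - 27 = 1369 - 44 ≡ 9; y = λ·(17 - 9) - 4 ≡ 10. → (9, 10)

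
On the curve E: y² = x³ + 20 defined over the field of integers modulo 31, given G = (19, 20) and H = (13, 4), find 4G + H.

First 4G:
Double-and-add on 4 = (100)₂. Start with G = (19, 20) for the leading 1-bit.
double: tangent at (19, 20): λ = (3·19² + 0)/(2·20) ≡ 29/9. 9⁻¹ ≡ 7 (mod 31) since 9·7 = 63 ≡ 1, so λ ≡ 29·7 ≡ 17.
  x = λ² - 19 - 19 = 289 - 38 ≡ 3; y = λ·(19 - 3) - 20 ≡ 4. → (3, 4)
double: tangent at (3, 4): λ = (3·3² + 0)/(2·4) ≡ 27/8. 8⁻¹ ≡ 4 (mod 31), so λ ≡ 27·4 ≡ 15.
  x = λ² - 3 - 3 = 225 - 6 ≡ 2; y = λ·(3 - 2) - 4 ≡ 11. → (2, 11)
4G = (2, 11).
Finally 4G + H:
(2, 11) + (13, 4). λ = (4 - 11)/(13 - 2) ≡ 24/11 mod 31. 11⁻¹ ≡ 17 (mod 31) since 11·17 = 187 ≡ 1, so λ ≡ 5.
  x = λ² - 2 - 13 = 25 - 15 ≡ 10; y = λ·(2 - 10) - 11 ≡ 11. → (10, 11)

(10, 11)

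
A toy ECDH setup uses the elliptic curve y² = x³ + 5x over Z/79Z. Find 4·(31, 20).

(42, 14)

Write G = (31, 20).
Double-and-add on 4 = (100)₂. Start with G = (31, 20) for the leading 1-bit.
double: tangent at (31, 20): λ = (3·31² + 5)/(2·20) ≡ 44/40. 40⁻¹ ≡ 2 (mod 79) since 40·2 = 80 ≡ 1, so λ ≡ 44·2 ≡ 9.
  x = λ² - 31 - 31 = 81 - 62 ≡ 19; y = λ·(31 - 19) - 20 ≡ 9. → (19, 9)
double: tangent at (19, 9): λ = (3·19² + 5)/(2·9) ≡ 61/18. 18⁻¹ ≡ 22 (mod 79) since 18·22 = 396 ≡ 1, so λ ≡ 61·22 ≡ 78.
  x = λ² - 19 - 19 = 6084 - 38 ≡ 42; y = λ·(19 - 42) - 9 ≡ 14. → (42, 14)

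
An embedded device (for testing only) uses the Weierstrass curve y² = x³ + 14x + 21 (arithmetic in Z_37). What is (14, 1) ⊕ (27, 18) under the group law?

(14, 1) + (27, 18). λ = (18 - 1)/(27 - 14) ≡ 17/13 mod 37. 13⁻¹ ≡ 20 (mod 37) since 13·20 = 260 ≡ 1, so λ ≡ 7.
  x = λ² - 14 - 27 = 49 - 41 ≡ 8; y = λ·(14 - 8) - 1 ≡ 4. → (8, 4)

(8, 4)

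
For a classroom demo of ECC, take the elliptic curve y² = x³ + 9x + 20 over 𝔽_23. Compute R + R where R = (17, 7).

(20, 9)

tangent at (17, 7): λ = (3·17² + 9)/(2·7) ≡ 2/14. 14⁻¹ ≡ 5 (mod 23) since 14·5 = 70 ≡ 1, so λ ≡ 2·5 ≡ 10.
  x = λ² - 17 - 17 = 100 - 34 ≡ 20; y = λ·(17 - 20) - 7 ≡ 9. → (20, 9)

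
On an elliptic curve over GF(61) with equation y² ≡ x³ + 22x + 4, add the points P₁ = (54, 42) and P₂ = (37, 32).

(40, 38)

(54, 42) + (37, 32). λ = (32 - 42)/(37 - 54) ≡ 51/44 mod 61. 44⁻¹ ≡ 43 (mod 61), so λ ≡ 58.
  x = λ² - 54 - 37 = 3364 - 91 ≡ 40; y = λ·(54 - 40) - 42 ≡ 38. → (40, 38)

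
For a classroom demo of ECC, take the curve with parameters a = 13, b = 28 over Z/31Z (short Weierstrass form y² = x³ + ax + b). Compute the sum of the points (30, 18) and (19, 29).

(14, 28)

(30, 18) + (19, 29). λ = (29 - 18)/(19 - 30) ≡ 11/20 mod 31. 20⁻¹ ≡ 14 (mod 31), so λ ≡ 30.
  x = λ² - 30 - 19 = 900 - 49 ≡ 14; y = λ·(30 - 14) - 18 ≡ 28. → (14, 28)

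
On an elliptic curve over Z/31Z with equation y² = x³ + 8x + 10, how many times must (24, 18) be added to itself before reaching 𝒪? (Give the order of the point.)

10

2P: tangent at (24, 18): λ = (3·24² + 8)/(2·18) ≡ 0/5. 5⁻¹ ≡ 25 (mod 31) since 5·25 = 125 ≡ 1, so λ ≡ 0·25 ≡ 0.
  x = λ² - 24 - 24 = 0 - 48 ≡ 14; y = λ·(24 - 14) - 18 ≡ 13. → (14, 13)
3P: (14, 13) + (24, 18). λ = (18 - 13)/(24 - 14) ≡ 5/10 mod 31. 10⁻¹ ≡ 28 (mod 31), so λ ≡ 16.
  x = λ² - 14 - 24 = 256 - 38 ≡ 1; y = λ·(14 - 1) - 13 ≡ 9. → (1, 9)
4P: (1, 9) + (24, 18). λ = (18 - 9)/(24 - 1) ≡ 9/23 mod 31. 23⁻¹ ≡ 27 (mod 31), so λ ≡ 26.
  x = λ² - 1 - 24 = 676 - 25 ≡ 0; y = λ·(1 - 0) - 9 ≡ 17. → (0, 17)
5P: (0, 17) + (24, 18). λ = (18 - 17)/(24 - 0) ≡ 1/24 mod 31. 24⁻¹ ≡ 22 (mod 31), so λ ≡ 22.
  x = λ² - 0 - 24 = 484 - 24 ≡ 26; y = λ·(0 - 26) - 17 ≡ 0. → (26, 0)
6P: (26, 0) + (24, 18). λ = (18 - 0)/(24 - 26) ≡ 18/29 mod 31. 29⁻¹ ≡ 15 (mod 31), so λ ≡ 22.
  x = λ² - 26 - 24 = 484 - 50 ≡ 0; y = λ·(26 - 0) - 0 ≡ 14. → (0, 14)
7P: (0, 14) + (24, 18). λ = (18 - 14)/(24 - 0) ≡ 4/24 mod 31. 24⁻¹ ≡ 22 (mod 31), so λ ≡ 26.
  x = λ² - 0 - 24 = 676 - 24 ≡ 1; y = λ·(0 - 1) - 14 ≡ 22. → (1, 22)
8P: (1, 22) + (24, 18). λ = (18 - 22)/(24 - 1) ≡ 27/23 mod 31. 23⁻¹ ≡ 27 (mod 31) since 23·27 = 621 ≡ 1, so λ ≡ 16.
  x = λ² - 1 - 24 = 256 - 25 ≡ 14; y = λ·(1 - 14) - 22 ≡ 18. → (14, 18)
9P: (14, 18) + (24, 18). λ = (18 - 18)/(24 - 14) ≡ 0/10 mod 31. 10⁻¹ ≡ 28 (mod 31), so λ ≡ 0.
  x = λ² - 14 - 24 = 0 - 38 ≡ 24; y = λ·(14 - 24) - 18 ≡ 13. → (24, 13)
10P: (24, 13) + (24, 18): same x and y₁ ≡ -y₂, so the sum is 𝒪.
10P = 𝒪, so the order is 10.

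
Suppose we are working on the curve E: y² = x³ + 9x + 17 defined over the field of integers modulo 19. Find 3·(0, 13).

(10, 10)

Write Q = (0, 13).
Repeated addition: build up to 3Q.
2Q: tangent at (0, 13): λ = (3·0² + 9)/(2·13) ≡ 9/7. 7⁻¹ ≡ 11 (mod 19), so λ ≡ 9·11 ≡ 4.
  x = λ² - 0 - 0 = 16 - 0 ≡ 16; y = λ·(0 - 16) - 13 ≡ 18. → (16, 18)
3Q: (16, 18) + (0, 13). λ = (13 - 18)/(0 - 16) ≡ 14/3 mod 19. 3⁻¹ ≡ 13 (mod 19), so λ ≡ 11.
  x = λ² - 16 - 0 = 121 - 16 ≡ 10; y = λ·(16 - 10) - 18 ≡ 10. → (10, 10)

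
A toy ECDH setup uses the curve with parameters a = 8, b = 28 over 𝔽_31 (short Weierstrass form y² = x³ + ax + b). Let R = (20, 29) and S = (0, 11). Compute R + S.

(27, 5)

(20, 29) + (0, 11). λ = (11 - 29)/(0 - 20) ≡ 13/11 mod 31. 11⁻¹ ≡ 17 (mod 31), so λ ≡ 4.
  x = λ² - 20 - 0 = 16 - 20 ≡ 27; y = λ·(20 - 27) - 29 ≡ 5. → (27, 5)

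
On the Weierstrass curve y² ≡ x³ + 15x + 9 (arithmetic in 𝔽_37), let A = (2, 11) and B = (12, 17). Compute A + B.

(13, 12)

(2, 11) + (12, 17). λ = (17 - 11)/(12 - 2) ≡ 6/10 mod 37. 10⁻¹ ≡ 26 (mod 37) since 10·26 = 260 ≡ 1, so λ ≡ 8.
  x = λ² - 2 - 12 = 64 - 14 ≡ 13; y = λ·(2 - 13) - 11 ≡ 12. → (13, 12)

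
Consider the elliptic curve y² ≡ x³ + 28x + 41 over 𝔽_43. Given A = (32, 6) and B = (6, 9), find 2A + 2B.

First 2A:
Repeated addition: build up to 2A.
2A: tangent at (32, 6): λ = (3·32² + 28)/(2·6) ≡ 4/12. 12⁻¹ ≡ 18 (mod 43), so λ ≡ 4·18 ≡ 29.
  x = λ² - 32 - 32 = 841 - 64 ≡ 3; y = λ·(32 - 3) - 6 ≡ 18. → (3, 18)
2A = (3, 18).
Next 2B:
Repeated addition: build up to 2B.
2B: tangent at (6, 9): λ = (3·6² + 28)/(2·9) ≡ 7/18. 18⁻¹ ≡ 12 (mod 43) since 18·12 = 216 ≡ 1, so λ ≡ 7·12 ≡ 41.
  x = λ² - 6 - 6 = 1681 - 12 ≡ 35; y = λ·(6 - 35) - 9 ≡ 6. → (35, 6)
2B = (35, 6).
Finally 2A + 2B:
(3, 18) + (35, 6). λ = (6 - 18)/(35 - 3) ≡ 31/32 mod 43. 32⁻¹ ≡ 39 (mod 43) since 32·39 = 1248 ≡ 1, so λ ≡ 5.
  x = λ² - 3 - 35 = 25 - 38 ≡ 30; y = λ·(3 - 30) - 18 ≡ 19. → (30, 19)

(30, 19)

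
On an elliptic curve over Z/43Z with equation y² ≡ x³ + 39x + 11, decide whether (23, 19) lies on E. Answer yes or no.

y² = 19² ≡ 17; x³ + 39x + 11 = 13075 ≡ 3 (mod 43). 17 ≠ 3.

no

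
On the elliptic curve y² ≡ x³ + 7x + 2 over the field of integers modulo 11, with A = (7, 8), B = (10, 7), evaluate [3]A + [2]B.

First 3A:
Repeated addition: build up to 3A.
2A: tangent at (7, 8): λ = (3·7² + 7)/(2·8) ≡ 0/5. 5⁻¹ ≡ 9 (mod 11) since 5·9 = 45 ≡ 1, so λ ≡ 0·9 ≡ 0.
  x = λ² - 7 - 7 = 0 - 14 ≡ 8; y = λ·(7 - 8) - 8 ≡ 3. → (8, 3)
3A: (8, 3) + (7, 8). λ = (8 - 3)/(7 - 8) ≡ 5/10 mod 11. 10⁻¹ ≡ 10 (mod 11), so λ ≡ 6.
  x = λ² - 8 - 7 = 36 - 15 ≡ 10; y = λ·(8 - 10) - 3 ≡ 7. → (10, 7)
3A = (10, 7).
Next 2B:
Repeated addition: build up to 2B.
2B: tangent at (10, 7): λ = (3·10² + 7)/(2·7) ≡ 10/3. 3⁻¹ ≡ 4 (mod 11) since 3·4 = 12 ≡ 1, so λ ≡ 10·4 ≡ 7.
  x = λ² - 10 - 10 = 49 - 20 ≡ 7; y = λ·(10 - 7) - 7 ≡ 3. → (7, 3)
2B = (7, 3).
Finally 3A + 2B:
(10, 7) + (7, 3). λ = (3 - 7)/(7 - 10) ≡ 7/8 mod 11. 8⁻¹ ≡ 7 (mod 11) since 8·7 = 56 ≡ 1, so λ ≡ 5.
  x = λ² - 10 - 7 = 25 - 17 ≡ 8; y = λ·(10 - 8) - 7 ≡ 3. → (8, 3)

(8, 3)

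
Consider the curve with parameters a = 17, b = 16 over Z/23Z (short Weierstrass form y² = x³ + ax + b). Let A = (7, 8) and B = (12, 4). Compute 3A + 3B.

(7, 15)

First 3A:
Repeated addition: build up to 3A.
2A: tangent at (7, 8): λ = (3·7² + 17)/(2·8) ≡ 3/16. 16⁻¹ ≡ 13 (mod 23) since 16·13 = 208 ≡ 1, so λ ≡ 3·13 ≡ 16.
  x = λ² - 7 - 7 = 256 - 14 ≡ 12; y = λ·(7 - 12) - 8 ≡ 4. → (12, 4)
3A: (12, 4) + (7, 8). λ = (8 - 4)/(7 - 12) ≡ 4/18 mod 23. 18⁻¹ ≡ 9 (mod 23) since 18·9 = 162 ≡ 1, so λ ≡ 13.
  x = λ² - 12 - 7 = 169 - 19 ≡ 12; y = λ·(12 - 12) - 4 ≡ 19. → (12, 19)
3A = (12, 19).
Next 3B:
Repeated addition: build up to 3B.
2B: tangent at (12, 4): λ = (3·12² + 17)/(2·4) ≡ 12/8. 8⁻¹ ≡ 3 (mod 23) since 8·3 = 24 ≡ 1, so λ ≡ 12·3 ≡ 13.
  x = λ² - 12 - 12 = 169 - 24 ≡ 7; y = λ·(12 - 7) - 4 ≡ 15. → (7, 15)
3B: (7, 15) + (12, 4). λ = (4 - 15)/(12 - 7) ≡ 12/5 mod 23. 5⁻¹ ≡ 14 (mod 23) since 5·14 = 70 ≡ 1, so λ ≡ 7.
  x = λ² - 7 - 12 = 49 - 19 ≡ 7; y = λ·(7 - 7) - 15 ≡ 8. → (7, 8)
3B = (7, 8).
Finally 3A + 3B:
(12, 19) + (7, 8). λ = (8 - 19)/(7 - 12) ≡ 12/18 mod 23. 18⁻¹ ≡ 9 (mod 23), so λ ≡ 16.
  x = λ² - 12 - 7 = 256 - 19 ≡ 7; y = λ·(12 - 7) - 19 ≡ 15. → (7, 15)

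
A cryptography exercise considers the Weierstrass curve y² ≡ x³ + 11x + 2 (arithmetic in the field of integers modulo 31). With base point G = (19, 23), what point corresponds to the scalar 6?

Repeated addition: build up to 6G.
2G: tangent at (19, 23): λ = (3·19² + 11)/(2·23) ≡ 9/15. 15⁻¹ ≡ 29 (mod 31) since 15·29 = 435 ≡ 1, so λ ≡ 9·29 ≡ 13.
  x = λ² - 19 - 19 = 169 - 38 ≡ 7; y = λ·(19 - 7) - 23 ≡ 9. → (7, 9)
3G: (7, 9) + (19, 23). λ = (23 - 9)/(19 - 7) ≡ 14/12 mod 31. 12⁻¹ ≡ 13 (mod 31), so λ ≡ 27.
  x = λ² - 7 - 19 = 729 - 26 ≡ 21; y = λ·(7 - 21) - 9 ≡ 16. → (21, 16)
4G: (21, 16) + (19, 23). λ = (23 - 16)/(19 - 21) ≡ 7/29 mod 31. 29⁻¹ ≡ 15 (mod 31) since 29·15 = 435 ≡ 1, so λ ≡ 12.
  x = λ² - 21 - 19 = 144 - 40 ≡ 11; y = λ·(21 - 11) - 16 ≡ 11. → (11, 11)
5G: (11, 11) + (19, 23). λ = (23 - 11)/(19 - 11) ≡ 12/8 mod 31. 8⁻¹ ≡ 4 (mod 31), so λ ≡ 17.
  x = λ² - 11 - 19 = 289 - 30 ≡ 11; y = λ·(11 - 11) - 11 ≡ 20. → (11, 20)
6G: (11, 20) + (19, 23). λ = (23 - 20)/(19 - 11) ≡ 3/8 mod 31. 8⁻¹ ≡ 4 (mod 31), so λ ≡ 12.
  x = λ² - 11 - 19 = 144 - 30 ≡ 21; y = λ·(11 - 21) - 20 ≡ 15. → (21, 15)

(21, 15)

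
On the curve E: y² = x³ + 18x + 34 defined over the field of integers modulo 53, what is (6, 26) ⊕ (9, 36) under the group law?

(6, 26) + (9, 36). λ = (36 - 26)/(9 - 6) ≡ 10/3 mod 53. 3⁻¹ ≡ 18 (mod 53) since 3·18 = 54 ≡ 1, so λ ≡ 21.
  x = λ² - 6 - 9 = 441 - 15 ≡ 2; y = λ·(6 - 2) - 26 ≡ 5. → (2, 5)

(2, 5)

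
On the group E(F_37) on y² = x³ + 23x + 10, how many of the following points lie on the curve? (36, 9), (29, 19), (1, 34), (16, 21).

1

(36, 9): 9² ≡ 7, rhs ≡ 23 → off.
(29, 19): 19² ≡ 28, rhs ≡ 17 → off.
(1, 34): 34² ≡ 9, rhs ≡ 34 → off.
(16, 21): 21² ≡ 34, rhs ≡ 34 → on.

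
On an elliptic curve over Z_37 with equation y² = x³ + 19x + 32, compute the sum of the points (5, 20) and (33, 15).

(29, 16)

(5, 20) + (33, 15). λ = (15 - 20)/(33 - 5) ≡ 32/28 mod 37. 28⁻¹ ≡ 4 (mod 37), so λ ≡ 17.
  x = λ² - 5 - 33 = 289 - 38 ≡ 29; y = λ·(5 - 29) - 20 ≡ 16. → (29, 16)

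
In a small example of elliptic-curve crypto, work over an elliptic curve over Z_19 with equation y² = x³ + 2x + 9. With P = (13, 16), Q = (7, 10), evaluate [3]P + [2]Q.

(14, 8)

First 3P:
Repeated addition: build up to 3P.
2P: tangent at (13, 16): λ = (3·13² + 2)/(2·16) ≡ 15/13. 13⁻¹ ≡ 3 (mod 19) since 13·3 = 39 ≡ 1, so λ ≡ 15·3 ≡ 7.
  x = λ² - 13 - 13 = 49 - 26 ≡ 4; y = λ·(13 - 4) - 16 ≡ 9. → (4, 9)
3P: (4, 9) + (13, 16). λ = (16 - 9)/(13 - 4) ≡ 7/9 mod 19. 9⁻¹ ≡ 17 (mod 19), so λ ≡ 5.
  x = λ² - 4 - 13 = 25 - 17 ≡ 8; y = λ·(4 - 8) - 9 ≡ 9. → (8, 9)
3P = (8, 9).
Next 2Q:
Repeated addition: build up to 2Q.
2Q: tangent at (7, 10): λ = (3·7² + 2)/(2·10) ≡ 16/1. 1⁻¹ ≡ 1 (mod 19) since 1·1 = 1 ≡ 1, so λ ≡ 16·1 ≡ 16.
  x = λ² - 7 - 7 = 256 - 14 ≡ 14; y = λ·(7 - 14) - 10 ≡ 11. → (14, 11)
2Q = (14, 11).
Finally 3P + 2Q:
(8, 9) + (14, 11). λ = (11 - 9)/(14 - 8) ≡ 2/6 mod 19. 6⁻¹ ≡ 16 (mod 19) since 6·16 = 96 ≡ 1, so λ ≡ 13.
  x = λ² - 8 - 14 = 169 - 22 ≡ 14; y = λ·(8 - 14) - 9 ≡ 8. → (14, 8)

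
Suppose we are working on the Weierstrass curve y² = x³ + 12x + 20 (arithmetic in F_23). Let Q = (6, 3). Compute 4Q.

(12, 11)

Repeated addition: build up to 4Q.
2Q: tangent at (6, 3): λ = (3·6² + 12)/(2·3) ≡ 5/6. 6⁻¹ ≡ 4 (mod 23), so λ ≡ 5·4 ≡ 20.
  x = λ² - 6 - 6 = 400 - 12 ≡ 20; y = λ·(6 - 20) - 3 ≡ 16. → (20, 16)
3Q: (20, 16) + (6, 3). λ = (3 - 16)/(6 - 20) ≡ 10/9 mod 23. 9⁻¹ ≡ 18 (mod 23), so λ ≡ 19.
  x = λ² - 20 - 6 = 361 - 26 ≡ 13; y = λ·(20 - 13) - 16 ≡ 2. → (13, 2)
4Q: (13, 2) + (6, 3). λ = (3 - 2)/(6 - 13) ≡ 1/16 mod 23. 16⁻¹ ≡ 13 (mod 23), so λ ≡ 13.
  x = λ² - 13 - 6 = 169 - 19 ≡ 12; y = λ·(13 - 12) - 2 ≡ 11. → (12, 11)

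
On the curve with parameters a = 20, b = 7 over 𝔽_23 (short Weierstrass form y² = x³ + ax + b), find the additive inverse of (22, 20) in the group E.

-(22, 20) = (22, -20 mod 23) = (22, 3).

(22, 3)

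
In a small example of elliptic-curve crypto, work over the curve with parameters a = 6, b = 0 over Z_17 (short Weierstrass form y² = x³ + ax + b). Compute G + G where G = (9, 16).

(8, 4)

tangent at (9, 16): λ = (3·9² + 6)/(2·16) ≡ 11/15. 15⁻¹ ≡ 8 (mod 17), so λ ≡ 11·8 ≡ 3.
  x = λ² - 9 - 9 = 9 - 18 ≡ 8; y = λ·(9 - 8) - 16 ≡ 4. → (8, 4)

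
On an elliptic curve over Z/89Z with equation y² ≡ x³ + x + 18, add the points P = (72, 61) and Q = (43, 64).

(72, 61) + (43, 64). λ = (64 - 61)/(43 - 72) ≡ 3/60 mod 89. 60⁻¹ ≡ 46 (mod 89), so λ ≡ 49.
  x = λ² - 72 - 43 = 2401 - 115 ≡ 61; y = λ·(72 - 61) - 61 ≡ 33. → (61, 33)

(61, 33)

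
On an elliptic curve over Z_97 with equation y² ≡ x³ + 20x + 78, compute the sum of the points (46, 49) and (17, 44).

(12, 94)

(46, 49) + (17, 44). λ = (44 - 49)/(17 - 46) ≡ 92/68 mod 97. 68⁻¹ ≡ 10 (mod 97), so λ ≡ 47.
  x = λ² - 46 - 17 = 2209 - 63 ≡ 12; y = λ·(46 - 12) - 49 ≡ 94. → (12, 94)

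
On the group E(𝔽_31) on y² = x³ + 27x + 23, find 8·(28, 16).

Write G = (28, 16).
Double-and-add on 8 = (1000)₂. Start with G = (28, 16) for the leading 1-bit.
double: tangent at (28, 16): λ = (3·28² + 27)/(2·16) ≡ 23/1. 1⁻¹ ≡ 1 (mod 31), so λ ≡ 23·1 ≡ 23.
  x = λ² - 28 - 28 = 529 - 56 ≡ 8; y = λ·(28 - 8) - 16 ≡ 10. → (8, 10)
double: tangent at (8, 10): λ = (3·8² + 27)/(2·10) ≡ 2/20. 20⁻¹ ≡ 14 (mod 31), so λ ≡ 2·14 ≡ 28.
  x = λ² - 8 - 8 = 784 - 16 ≡ 24; y = λ·(8 - 24) - 10 ≡ 7. → (24, 7)
double: tangent at (24, 7): λ = (3·24² + 27)/(2·7) ≡ 19/14. 14⁻¹ ≡ 20 (mod 31), so λ ≡ 19·20 ≡ 8.
  x = λ² - 24 - 24 = 64 - 48 ≡ 16; y = λ·(24 - 16) - 7 ≡ 26. → (16, 26)

(16, 26)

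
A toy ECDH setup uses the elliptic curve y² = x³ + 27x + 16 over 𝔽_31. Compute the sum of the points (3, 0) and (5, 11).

(3, 0) + (5, 11). λ = (11 - 0)/(5 - 3) ≡ 11/2 mod 31. 2⁻¹ ≡ 16 (mod 31) since 2·16 = 32 ≡ 1, so λ ≡ 21.
  x = λ² - 3 - 5 = 441 - 8 ≡ 30; y = λ·(3 - 30) - 0 ≡ 22. → (30, 22)

(30, 22)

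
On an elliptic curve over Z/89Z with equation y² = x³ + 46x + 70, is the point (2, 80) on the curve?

y² = 80² ≡ 81; x³ + 46x + 70 = 170 ≡ 81 (mod 89). 81 = 81.

yes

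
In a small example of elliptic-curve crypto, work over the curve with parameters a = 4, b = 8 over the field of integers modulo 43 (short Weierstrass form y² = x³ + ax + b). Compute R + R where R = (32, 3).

(14, 23)

tangent at (32, 3): λ = (3·32² + 4)/(2·3) ≡ 23/6. 6⁻¹ ≡ 36 (mod 43) since 6·36 = 216 ≡ 1, so λ ≡ 23·36 ≡ 11.
  x = λ² - 32 - 32 = 121 - 64 ≡ 14; y = λ·(32 - 14) - 3 ≡ 23. → (14, 23)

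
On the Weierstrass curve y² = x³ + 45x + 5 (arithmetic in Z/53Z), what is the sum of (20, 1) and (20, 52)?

The two points share x = 20 and their y-coordinates satisfy 1 + 52 ≡ 0 (mod 53), so they are inverses. Their sum is the point at infinity.

O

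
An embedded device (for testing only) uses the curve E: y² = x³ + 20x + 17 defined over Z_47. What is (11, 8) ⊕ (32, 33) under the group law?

(10, 29)

(11, 8) + (32, 33). λ = (33 - 8)/(32 - 11) ≡ 25/21 mod 47. 21⁻¹ ≡ 9 (mod 47), so λ ≡ 37.
  x = λ² - 11 - 32 = 1369 - 43 ≡ 10; y = λ·(11 - 10) - 8 ≡ 29. → (10, 29)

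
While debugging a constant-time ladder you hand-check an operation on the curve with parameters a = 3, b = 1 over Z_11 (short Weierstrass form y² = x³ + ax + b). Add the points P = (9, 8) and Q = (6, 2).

(9, 8) + (6, 2). λ = (2 - 8)/(6 - 9) ≡ 5/8 mod 11. 8⁻¹ ≡ 7 (mod 11), so λ ≡ 2.
  x = λ² - 9 - 6 = 4 - 15 ≡ 0; y = λ·(9 - 0) - 8 ≡ 10. → (0, 10)

(0, 10)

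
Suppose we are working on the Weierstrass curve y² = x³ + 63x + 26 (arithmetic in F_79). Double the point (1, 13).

(18, 35)

tangent at (1, 13): λ = (3·1² + 63)/(2·13) ≡ 66/26. 26⁻¹ ≡ 76 (mod 79) since 26·76 = 1976 ≡ 1, so λ ≡ 66·76 ≡ 39.
  x = λ² - 1 - 1 = 1521 - 2 ≡ 18; y = λ·(1 - 18) - 13 ≡ 35. → (18, 35)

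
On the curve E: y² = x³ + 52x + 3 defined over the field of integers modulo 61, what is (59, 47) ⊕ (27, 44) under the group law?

(40, 52)

(59, 47) + (27, 44). λ = (44 - 47)/(27 - 59) ≡ 58/29 mod 61. 29⁻¹ ≡ 40 (mod 61), so λ ≡ 2.
  x = λ² - 59 - 27 = 4 - 86 ≡ 40; y = λ·(59 - 40) - 47 ≡ 52. → (40, 52)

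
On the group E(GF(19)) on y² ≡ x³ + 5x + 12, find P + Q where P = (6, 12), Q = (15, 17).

(6, 12) + (15, 17). λ = (17 - 12)/(15 - 6) ≡ 5/9 mod 19. 9⁻¹ ≡ 17 (mod 19) since 9·17 = 153 ≡ 1, so λ ≡ 9.
  x = λ² - 6 - 15 = 81 - 21 ≡ 3; y = λ·(6 - 3) - 12 ≡ 15. → (3, 15)

(3, 15)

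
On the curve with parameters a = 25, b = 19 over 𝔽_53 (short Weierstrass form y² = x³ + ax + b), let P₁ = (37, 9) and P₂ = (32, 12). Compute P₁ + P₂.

(31, 51)

(37, 9) + (32, 12). λ = (12 - 9)/(32 - 37) ≡ 3/48 mod 53. 48⁻¹ ≡ 21 (mod 53), so λ ≡ 10.
  x = λ² - 37 - 32 = 100 - 69 ≡ 31; y = λ·(37 - 31) - 9 ≡ 51. → (31, 51)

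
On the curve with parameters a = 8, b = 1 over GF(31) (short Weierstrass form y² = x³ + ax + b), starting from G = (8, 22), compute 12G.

(29, 16)

Double-and-add on 12 = (1100)₂. Start with G = (8, 22) for the leading 1-bit.
double: tangent at (8, 22): λ = (3·8² + 8)/(2·22) ≡ 14/13. 13⁻¹ ≡ 12 (mod 31) since 13·12 = 156 ≡ 1, so λ ≡ 14·12 ≡ 13.
  x = λ² - 8 - 8 = 169 - 16 ≡ 29; y = λ·(8 - 29) - 22 ≡ 15. → (29, 15)
add G: (29, 15) + (8, 22). λ = (22 - 15)/(8 - 29) ≡ 7/10 mod 31. 10⁻¹ ≡ 28 (mod 31) since 10·28 = 280 ≡ 1, so λ ≡ 10.
  x = λ² - 29 - 8 = 100 - 37 ≡ 1; y = λ·(29 - 1) - 15 ≡ 17. → (1, 17)
double: tangent at (1, 17): λ = (3·1² + 8)/(2·17) ≡ 11/3. 3⁻¹ ≡ 21 (mod 31) since 3·21 = 63 ≡ 1, so λ ≡ 11·21 ≡ 14.
  x = λ² - 1 - 1 = 196 - 2 ≡ 8; y = λ·(1 - 8) - 17 ≡ 9. → (8, 9)
double: tangent at (8, 9): λ = (3·8² + 8)/(2·9) ≡ 14/18. 18⁻¹ ≡ 19 (mod 31), so λ ≡ 14·19 ≡ 18.
  x = λ² - 8 - 8 = 324 - 16 ≡ 29; y = λ·(8 - 29) - 9 ≡ 16. → (29, 16)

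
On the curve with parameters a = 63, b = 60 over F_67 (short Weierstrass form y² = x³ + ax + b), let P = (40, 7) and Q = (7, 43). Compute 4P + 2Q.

(49, 53)

First 4P:
Repeated addition: build up to 4P.
2P: tangent at (40, 7): λ = (3·40² + 63)/(2·7) ≡ 39/14. 14⁻¹ ≡ 24 (mod 67), so λ ≡ 39·24 ≡ 65.
  x = λ² - 40 - 40 = 4225 - 80 ≡ 58; y = λ·(40 - 58) - 7 ≡ 29. → (58, 29)
3P: (58, 29) + (40, 7). λ = (7 - 29)/(40 - 58) ≡ 45/49 mod 67. 49⁻¹ ≡ 26 (mod 67), so λ ≡ 31.
  x = λ² - 58 - 40 = 961 - 98 ≡ 59; y = λ·(58 - 59) - 29 ≡ 7. → (59, 7)
4P: (59, 7) + (40, 7). λ = (7 - 7)/(40 - 59) ≡ 0/48 mod 67. 48⁻¹ ≡ 7 (mod 67) since 48·7 = 336 ≡ 1, so λ ≡ 0.
  x = λ² - 59 - 40 = 0 - 99 ≡ 35; y = λ·(59 - 35) - 7 ≡ 60. → (35, 60)
4P = (35, 60).
Next 2Q:
Repeated addition: build up to 2Q.
2Q: tangent at (7, 43): λ = (3·7² + 63)/(2·43) ≡ 9/19. 19⁻¹ ≡ 60 (mod 67) since 19·60 = 1140 ≡ 1, so λ ≡ 9·60 ≡ 4.
  x = λ² - 7 - 7 = 16 - 14 ≡ 2; y = λ·(7 - 2) - 43 ≡ 44. → (2, 44)
2Q = (2, 44).
Finally 4P + 2Q:
(35, 60) + (2, 44). λ = (44 - 60)/(2 - 35) ≡ 51/34 mod 67. 34⁻¹ ≡ 2 (mod 67), so λ ≡ 35.
  x = λ² - 35 - 2 = 1225 - 37 ≡ 49; y = λ·(35 - 49) - 60 ≡ 53. → (49, 53)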